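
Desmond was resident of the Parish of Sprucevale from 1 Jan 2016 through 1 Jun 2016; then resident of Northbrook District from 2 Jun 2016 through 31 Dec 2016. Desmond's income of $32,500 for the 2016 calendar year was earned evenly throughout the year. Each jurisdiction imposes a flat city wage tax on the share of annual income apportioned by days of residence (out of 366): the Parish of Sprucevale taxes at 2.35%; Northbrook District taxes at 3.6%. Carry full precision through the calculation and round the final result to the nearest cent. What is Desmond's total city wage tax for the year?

$1,000.17

The Parish of Sprucevale, 1 Jan – 1 Jun 2016: 153 days → $32,500 × 2.35% × 153/366 = $319.2725
Northbrook District, 2 Jun – 31 Dec 2016: 213 days → $32,500 × 3.6% × 213/366 = $680.9016
Total = $1,000.1742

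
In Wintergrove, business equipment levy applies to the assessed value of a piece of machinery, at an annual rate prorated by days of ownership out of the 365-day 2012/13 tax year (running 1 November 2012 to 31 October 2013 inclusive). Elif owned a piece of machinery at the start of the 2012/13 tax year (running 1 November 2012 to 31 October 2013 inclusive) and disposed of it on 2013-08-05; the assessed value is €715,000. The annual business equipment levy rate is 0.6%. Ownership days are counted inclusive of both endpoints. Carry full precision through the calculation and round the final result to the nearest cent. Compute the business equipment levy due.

€3,267.45

Days held (2012-11-01 to 2013-08-05): 278 out of 365
Tax = €715,000 × 0.6% × 278/365 = €3,267.4521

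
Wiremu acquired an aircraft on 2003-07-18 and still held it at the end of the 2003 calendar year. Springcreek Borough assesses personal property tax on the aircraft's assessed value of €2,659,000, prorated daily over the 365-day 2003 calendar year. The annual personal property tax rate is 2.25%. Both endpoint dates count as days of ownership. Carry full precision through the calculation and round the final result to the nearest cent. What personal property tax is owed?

€27,373.13

Days held (2003-07-18 to 2003-12-31): 167 out of 365
Tax = €2,659,000 × 2.25% × 167/365 = €27,373.1301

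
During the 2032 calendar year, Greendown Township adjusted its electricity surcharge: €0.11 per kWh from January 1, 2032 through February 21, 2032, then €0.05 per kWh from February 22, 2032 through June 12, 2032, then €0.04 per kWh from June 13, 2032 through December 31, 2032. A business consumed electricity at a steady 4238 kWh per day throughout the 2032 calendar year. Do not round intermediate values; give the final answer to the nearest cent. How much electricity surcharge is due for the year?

€82,217.20

January 1 – February 21, 2032: 52 days × 4238 kWh/day = 220,376 kWh at €0.11/kWh → €24,241.36
February 22 – June 12, 2032: 112 days × 4238 kWh/day = 474,656 kWh at €0.05/kWh → €23,732.80
June 13 – December 31, 2032: 202 days × 4238 kWh/day = 856,076 kWh at €0.04/kWh → €34,243.04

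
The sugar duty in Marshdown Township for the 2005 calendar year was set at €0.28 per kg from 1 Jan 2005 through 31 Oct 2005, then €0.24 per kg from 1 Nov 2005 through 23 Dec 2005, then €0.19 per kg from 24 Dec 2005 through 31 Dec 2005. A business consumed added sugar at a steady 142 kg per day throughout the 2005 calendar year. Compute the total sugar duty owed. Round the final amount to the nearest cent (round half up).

1 Jan – 31 Oct 2005: 304 days × 142 kg/day = 43,168 kg at €0.28/kg → €12,087.04
1 Nov – 23 Dec 2005: 53 days × 142 kg/day = 7,526 kg at €0.24/kg → €1,806.24
24 Dec – 31 Dec 2005: 8 days × 142 kg/day = 1,136 kg at €0.19/kg → €215.84

€14,109.12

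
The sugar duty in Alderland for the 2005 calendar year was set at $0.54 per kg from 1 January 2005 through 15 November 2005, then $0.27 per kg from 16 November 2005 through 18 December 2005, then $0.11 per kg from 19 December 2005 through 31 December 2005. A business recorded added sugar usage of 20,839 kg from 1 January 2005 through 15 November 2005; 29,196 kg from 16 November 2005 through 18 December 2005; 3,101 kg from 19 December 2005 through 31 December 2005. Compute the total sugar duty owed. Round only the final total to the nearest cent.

$19477.09

1 January – 15 November 2005: 20,839 kg at $0.54/kg → $11253.06
16 November – 18 December 2005: 29,196 kg at $0.27/kg → $7882.92
19 December – 31 December 2005: 3,101 kg at $0.11/kg → $341.11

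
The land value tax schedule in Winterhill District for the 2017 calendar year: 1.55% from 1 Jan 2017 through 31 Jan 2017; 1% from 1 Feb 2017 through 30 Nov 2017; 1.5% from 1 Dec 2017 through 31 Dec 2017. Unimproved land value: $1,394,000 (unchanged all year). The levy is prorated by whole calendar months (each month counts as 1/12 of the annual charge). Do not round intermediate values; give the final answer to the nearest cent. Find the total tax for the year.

$15,159.75

1 Jan – 31 Jan 2017: 1 month at 1.55% → $1,394,000 × 1.55% × 1/12 = $1,800.5833
1 Feb – 30 Nov 2017: 10 months at 1% → $1,394,000 × 1% × 10/12 = $11,616.6667
1 Dec – 31 Dec 2017: 1 month at 1.5% → $1,394,000 × 1.5% × 1/12 = $1,742.5000
Total = $15,159.7500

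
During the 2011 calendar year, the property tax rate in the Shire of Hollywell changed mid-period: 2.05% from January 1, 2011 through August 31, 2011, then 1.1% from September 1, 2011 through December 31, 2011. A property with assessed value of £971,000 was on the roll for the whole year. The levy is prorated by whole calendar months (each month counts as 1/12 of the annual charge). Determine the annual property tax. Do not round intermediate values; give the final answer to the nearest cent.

£16,830.67

January 1 – August 31, 2011: 8 months at 2.05% → £971,000 × 2.05% × 8/12 = £13,270.3333
September 1 – December 31, 2011: 4 months at 1.1% → £971,000 × 1.1% × 4/12 = £3,560.3333
Total = £16,830.6667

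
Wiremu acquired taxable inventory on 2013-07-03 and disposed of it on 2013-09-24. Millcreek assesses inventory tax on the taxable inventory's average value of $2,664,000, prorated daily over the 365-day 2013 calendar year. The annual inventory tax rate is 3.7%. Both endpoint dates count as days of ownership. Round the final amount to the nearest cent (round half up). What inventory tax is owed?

Days held (2013-07-03 to 2013-09-24): 84 out of 365
Tax = $2,664,000 × 3.7% × 84/365 = $22,684.1425

$22,684.14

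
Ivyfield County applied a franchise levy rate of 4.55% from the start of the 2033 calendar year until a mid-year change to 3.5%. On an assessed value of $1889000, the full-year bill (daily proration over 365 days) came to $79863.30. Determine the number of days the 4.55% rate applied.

Let d = days at the first rate; then 365 − d days at the second rate.
$1889000 × [4.55%·d + 3.5%·(365−d)] / 365 = $79863.30
Solving gives d = 253, so the new rate took effect on September 11, 2033.

253 days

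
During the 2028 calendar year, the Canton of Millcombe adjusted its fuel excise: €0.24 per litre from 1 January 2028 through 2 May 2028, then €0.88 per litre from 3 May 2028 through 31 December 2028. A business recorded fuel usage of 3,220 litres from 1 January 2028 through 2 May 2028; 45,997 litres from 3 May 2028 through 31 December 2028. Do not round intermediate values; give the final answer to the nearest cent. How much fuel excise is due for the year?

€41,250.16

1 January – 2 May 2028: 3,220 litres at €0.24/litre → €772.80
3 May – 31 December 2028: 45,997 litres at €0.88/litre → €40,477.36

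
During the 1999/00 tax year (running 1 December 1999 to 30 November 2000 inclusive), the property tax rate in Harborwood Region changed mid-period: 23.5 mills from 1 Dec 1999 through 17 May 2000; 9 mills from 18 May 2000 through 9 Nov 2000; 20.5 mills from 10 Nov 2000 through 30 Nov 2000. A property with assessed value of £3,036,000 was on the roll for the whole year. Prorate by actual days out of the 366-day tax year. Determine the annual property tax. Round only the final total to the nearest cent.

1 Dec 1999 – 17 May 2000: 169 days at 23.5 mills → £3,036,000 × 2.35% × 169/366 = £32,943.9180
18 May – 9 Nov 2000: 176 days at 9 mills → £3,036,000 × 0.9% × 176/366 = £13,139.4098
10 Nov – 30 Nov 2000: 21 days at 20.5 mills → £3,036,000 × 2.05% × 21/366 = £3,571.0328
Total = £49,654.3607

£49,654.36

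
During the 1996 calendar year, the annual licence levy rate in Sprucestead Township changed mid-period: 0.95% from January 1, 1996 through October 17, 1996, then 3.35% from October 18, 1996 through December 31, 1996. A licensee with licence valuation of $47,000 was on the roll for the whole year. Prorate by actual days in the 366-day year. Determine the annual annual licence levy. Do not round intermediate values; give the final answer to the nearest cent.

January 1 – October 17, 1996: 291 days at 0.95% → $47,000 × 0.95% × 291/366 = $355.0041
October 18 – December 31, 1996: 75 days at 3.35% → $47,000 × 3.35% × 75/366 = $322.6434
Total = $677.6475

$677.65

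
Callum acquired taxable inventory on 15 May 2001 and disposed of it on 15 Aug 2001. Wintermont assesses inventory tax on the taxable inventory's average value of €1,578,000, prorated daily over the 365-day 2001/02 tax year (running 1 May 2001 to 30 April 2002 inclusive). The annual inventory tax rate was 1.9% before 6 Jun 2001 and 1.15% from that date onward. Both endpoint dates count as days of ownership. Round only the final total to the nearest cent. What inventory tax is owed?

15 May – 5 Jun 2001: 22 days at 1.9% → €1,578,000 × 1.9% × 22/365 = €1,807.1342
6 Jun – 15 Aug 2001: 71 days at 1.15% → €1,578,000 × 1.15% × 71/365 = €3,529.9644
Total = €5,337.0986

€5,337.10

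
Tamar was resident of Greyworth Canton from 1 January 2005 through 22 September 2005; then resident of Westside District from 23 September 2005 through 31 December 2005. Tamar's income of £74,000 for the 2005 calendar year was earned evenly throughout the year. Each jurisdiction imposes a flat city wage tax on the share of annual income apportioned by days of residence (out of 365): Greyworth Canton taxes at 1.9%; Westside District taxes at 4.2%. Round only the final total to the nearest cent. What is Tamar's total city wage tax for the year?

£1,872.30

Greyworth Canton, 1 January – 22 September 2005: 265 days → £74,000 × 1.9% × 265/365 = £1,020.7945
Westside District, 23 September – 31 December 2005: 100 days → £74,000 × 4.2% × 100/365 = £851.5068
Total = £1,872.3014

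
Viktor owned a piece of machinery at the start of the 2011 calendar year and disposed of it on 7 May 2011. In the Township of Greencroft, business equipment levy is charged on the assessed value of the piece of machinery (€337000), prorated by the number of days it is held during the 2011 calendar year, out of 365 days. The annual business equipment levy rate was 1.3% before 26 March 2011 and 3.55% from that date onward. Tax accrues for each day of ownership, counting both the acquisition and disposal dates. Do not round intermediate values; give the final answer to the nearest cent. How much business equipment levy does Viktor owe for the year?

1 January – 25 March 2011: 84 days at 1.3% → €337000 × 1.3% × 84/365 = €1008.2301
26 March – 7 May 2011: 43 days at 3.55% → €337000 × 3.55% × 43/365 = €1409.3986
Total = €2417.6288

€2417.63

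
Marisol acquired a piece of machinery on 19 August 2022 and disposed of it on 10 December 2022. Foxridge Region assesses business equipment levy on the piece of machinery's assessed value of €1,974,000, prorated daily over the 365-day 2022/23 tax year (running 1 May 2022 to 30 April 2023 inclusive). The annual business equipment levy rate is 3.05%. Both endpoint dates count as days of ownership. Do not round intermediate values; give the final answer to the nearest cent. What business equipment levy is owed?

Days held (19 August – 10 December 2022): 114 out of 365
Tax = €1,974,000 × 3.05% × 114/365 = €18,804.3781

€18,804.38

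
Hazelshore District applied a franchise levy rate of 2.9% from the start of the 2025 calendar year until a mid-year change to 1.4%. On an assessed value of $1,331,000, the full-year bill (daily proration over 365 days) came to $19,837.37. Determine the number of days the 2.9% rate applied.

Let d = days at the first rate; then 365 − d days at the second rate.
$1,331,000 × [2.9%·d + 1.4%·(365−d)] / 365 = $19,837.37
Solving gives d = 22, so the new rate took effect on 23 Jan 2025.

22 days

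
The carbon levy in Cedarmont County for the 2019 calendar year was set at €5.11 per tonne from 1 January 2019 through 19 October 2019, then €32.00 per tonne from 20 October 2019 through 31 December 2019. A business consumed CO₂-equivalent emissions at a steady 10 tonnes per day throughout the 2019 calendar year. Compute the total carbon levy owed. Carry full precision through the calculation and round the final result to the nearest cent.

€38,281.20

1 January – 19 October 2019: 292 days × 10 tonnes/day = 2,920 tonnes at €5.11/tonne → €14,921.20
20 October – 31 December 2019: 73 days × 10 tonnes/day = 730 tonnes at €32.00/tonne → €23,360.00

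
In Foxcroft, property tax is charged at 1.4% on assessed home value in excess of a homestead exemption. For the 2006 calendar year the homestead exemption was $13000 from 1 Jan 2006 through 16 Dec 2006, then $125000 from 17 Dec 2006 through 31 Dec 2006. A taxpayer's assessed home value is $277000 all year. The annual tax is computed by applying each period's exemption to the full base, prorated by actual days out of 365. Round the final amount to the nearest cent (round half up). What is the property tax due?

1 Jan – 16 Dec 2006: 350 days, exemption $13000 → ($277000 − $13000) × 1.4% × 350/365 = $3544.1096
17 Dec – 31 Dec 2006: 15 days, exemption $125000 → ($277000 − $125000) × 1.4% × 15/365 = $87.4521
Total = $3631.5616

$3631.56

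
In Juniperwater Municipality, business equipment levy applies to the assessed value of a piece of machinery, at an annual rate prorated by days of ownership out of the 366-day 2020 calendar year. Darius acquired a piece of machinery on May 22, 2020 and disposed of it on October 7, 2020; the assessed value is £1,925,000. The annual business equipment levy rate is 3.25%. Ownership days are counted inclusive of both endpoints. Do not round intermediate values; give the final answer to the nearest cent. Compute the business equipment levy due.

£23,760.08

Days held (May 22 – October 7, 2020): 139 out of 366
Tax = £1,925,000 × 3.25% × 139/366 = £23,760.0751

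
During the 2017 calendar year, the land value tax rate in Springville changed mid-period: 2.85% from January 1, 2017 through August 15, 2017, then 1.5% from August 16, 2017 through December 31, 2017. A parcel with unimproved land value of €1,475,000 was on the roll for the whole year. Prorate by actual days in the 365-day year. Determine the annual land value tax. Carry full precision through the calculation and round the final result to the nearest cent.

€34,508.94

January 1 – August 15, 2017: 227 days at 2.85% → €1,475,000 × 2.85% × 227/365 = €26,143.8699
August 16 – December 31, 2017: 138 days at 1.5% → €1,475,000 × 1.5% × 138/365 = €8,365.0685
Total = €34,508.9384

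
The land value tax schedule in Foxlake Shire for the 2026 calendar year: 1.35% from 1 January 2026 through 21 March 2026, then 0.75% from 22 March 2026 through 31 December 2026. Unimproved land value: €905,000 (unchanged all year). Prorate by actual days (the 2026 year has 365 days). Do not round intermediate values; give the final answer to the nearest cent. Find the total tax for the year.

1 January – 21 March 2026: 80 days at 1.35% → €905,000 × 1.35% × 80/365 = €2,677.8082
22 March – 31 December 2026: 285 days at 0.75% → €905,000 × 0.75% × 285/365 = €5,299.8288
Total = €7,977.6370

€7,977.64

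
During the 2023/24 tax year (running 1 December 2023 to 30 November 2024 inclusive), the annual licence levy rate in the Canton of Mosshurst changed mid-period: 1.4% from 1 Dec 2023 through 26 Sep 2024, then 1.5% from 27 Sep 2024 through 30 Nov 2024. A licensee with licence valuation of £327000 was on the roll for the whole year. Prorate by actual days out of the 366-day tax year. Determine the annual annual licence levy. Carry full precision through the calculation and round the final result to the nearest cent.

1 Dec 2023 – 26 Sep 2024: 301 days at 1.4% → £327000 × 1.4% × 301/366 = £3764.9672
27 Sep – 30 Nov 2024: 65 days at 1.5% → £327000 × 1.5% × 65/366 = £871.1066
Total = £4636.0738

£4636.07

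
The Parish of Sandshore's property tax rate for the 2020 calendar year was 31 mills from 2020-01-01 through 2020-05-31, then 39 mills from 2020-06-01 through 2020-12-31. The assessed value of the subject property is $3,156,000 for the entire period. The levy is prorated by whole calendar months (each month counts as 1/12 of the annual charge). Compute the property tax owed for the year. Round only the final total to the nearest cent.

$112,564.00

2020-01-01 to 2020-05-31: 5 months at 31 mills → $3,156,000 × 3.1% × 5/12 = $40,765.0000
2020-06-01 to 2020-12-31: 7 months at 39 mills → $3,156,000 × 3.9% × 7/12 = $71,799.0000
Total = $112,564.0000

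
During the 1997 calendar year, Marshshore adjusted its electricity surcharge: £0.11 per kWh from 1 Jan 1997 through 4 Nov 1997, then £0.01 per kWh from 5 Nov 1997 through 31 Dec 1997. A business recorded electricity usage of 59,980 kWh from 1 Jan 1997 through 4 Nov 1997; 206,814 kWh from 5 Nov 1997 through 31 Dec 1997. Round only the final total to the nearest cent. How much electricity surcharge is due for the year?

1 Jan – 4 Nov 1997: 59,980 kWh at £0.11/kWh → £6,597.80
5 Nov – 31 Dec 1997: 206,814 kWh at £0.01/kWh → £2,068.14

£8,665.94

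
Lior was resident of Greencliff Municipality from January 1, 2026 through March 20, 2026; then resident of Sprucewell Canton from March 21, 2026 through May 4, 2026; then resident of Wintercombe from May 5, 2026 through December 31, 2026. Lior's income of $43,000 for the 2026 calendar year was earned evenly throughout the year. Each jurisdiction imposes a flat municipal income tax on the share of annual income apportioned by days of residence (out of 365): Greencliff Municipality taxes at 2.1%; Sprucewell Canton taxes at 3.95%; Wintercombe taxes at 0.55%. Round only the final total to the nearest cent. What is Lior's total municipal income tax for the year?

$561.00

Greencliff Municipality, January 1 – March 20, 2026: 79 days → $43,000 × 2.1% × 79/365 = $195.4438
Sprucewell Canton, March 21 – May 4, 2026: 45 days → $43,000 × 3.95% × 45/365 = $209.4041
Wintercombe, May 5 – December 31, 2026: 241 days → $43,000 × 0.55% × 241/365 = $156.1548
Total = $561.0027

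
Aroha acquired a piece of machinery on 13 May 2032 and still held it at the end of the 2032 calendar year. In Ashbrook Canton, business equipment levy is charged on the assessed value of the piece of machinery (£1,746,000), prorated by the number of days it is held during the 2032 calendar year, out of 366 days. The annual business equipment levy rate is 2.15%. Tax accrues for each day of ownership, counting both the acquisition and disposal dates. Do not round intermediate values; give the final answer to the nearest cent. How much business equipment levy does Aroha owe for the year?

Days held (13 May – 31 December 2032): 233 out of 366
Tax = £1,746,000 × 2.15% × 233/366 = £23,897.7787

£23,897.78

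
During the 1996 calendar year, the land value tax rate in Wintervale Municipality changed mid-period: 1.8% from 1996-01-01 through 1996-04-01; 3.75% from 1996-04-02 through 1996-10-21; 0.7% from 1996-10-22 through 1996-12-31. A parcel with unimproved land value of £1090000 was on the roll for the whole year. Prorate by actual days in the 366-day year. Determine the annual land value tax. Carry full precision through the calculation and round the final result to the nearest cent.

1996-01-01 to 1996-04-01: 92 days at 1.8% → £1090000 × 1.8% × 92/366 = £4931.8033
1996-04-02 to 1996-10-21: 203 days at 3.75% → £1090000 × 3.75% × 203/366 = £22671.1066
1996-10-22 to 1996-12-31: 71 days at 0.7% → £1090000 × 0.7% × 71/366 = £1480.1366
Total = £29083.0464

£29083.05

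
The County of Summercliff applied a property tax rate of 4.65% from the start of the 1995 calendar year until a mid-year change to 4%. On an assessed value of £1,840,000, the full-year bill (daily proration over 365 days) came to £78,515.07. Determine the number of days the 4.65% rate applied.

Let d = days at the first rate; then 365 − d days at the second rate.
£1,840,000 × [4.65%·d + 4%·(365−d)] / 365 = £78,515.07
Solving gives d = 150, so the new rate took effect on May 31, 1995.

150 days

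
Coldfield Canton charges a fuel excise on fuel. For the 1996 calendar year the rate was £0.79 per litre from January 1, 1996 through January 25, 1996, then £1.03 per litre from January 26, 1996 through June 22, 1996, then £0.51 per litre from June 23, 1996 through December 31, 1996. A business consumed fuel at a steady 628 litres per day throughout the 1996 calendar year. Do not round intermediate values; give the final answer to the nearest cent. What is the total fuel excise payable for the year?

£170,275.92

January 1 – January 25, 1996: 25 days × 628 litres/day = 15,700 litres at £0.79/litre → £12,403.00
January 26 – June 22, 1996: 149 days × 628 litres/day = 93,572 litres at £1.03/litre → £96,379.16
June 23 – December 31, 1996: 192 days × 628 litres/day = 120,576 litres at £0.51/litre → £61,493.76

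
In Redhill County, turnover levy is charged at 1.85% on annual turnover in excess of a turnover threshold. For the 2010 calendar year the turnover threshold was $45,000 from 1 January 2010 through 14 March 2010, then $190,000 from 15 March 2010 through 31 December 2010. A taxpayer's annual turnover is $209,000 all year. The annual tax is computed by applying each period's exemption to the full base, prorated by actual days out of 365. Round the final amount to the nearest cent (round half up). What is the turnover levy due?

1 January – 14 March 2010: 73 days, exemption $45,000 → ($209,000 − $45,000) × 1.85% × 73/365 = $606.8000
15 March – 31 December 2010: 292 days, exemption $190,000 → ($209,000 − $190,000) × 1.85% × 292/365 = $281.2000
Total = $888.0000

$888.00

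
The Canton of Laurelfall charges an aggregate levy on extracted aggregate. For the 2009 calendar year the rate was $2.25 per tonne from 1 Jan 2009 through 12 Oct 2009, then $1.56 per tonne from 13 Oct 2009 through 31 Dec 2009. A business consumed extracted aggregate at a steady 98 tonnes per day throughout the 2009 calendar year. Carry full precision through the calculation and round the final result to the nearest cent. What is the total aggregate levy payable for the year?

1 Jan – 12 Oct 2009: 285 days × 98 tonnes/day = 27,930 tonnes at $2.25/tonne → $62842.50
13 Oct – 31 Dec 2009: 80 days × 98 tonnes/day = 7,840 tonnes at $1.56/tonne → $12230.40

$75072.90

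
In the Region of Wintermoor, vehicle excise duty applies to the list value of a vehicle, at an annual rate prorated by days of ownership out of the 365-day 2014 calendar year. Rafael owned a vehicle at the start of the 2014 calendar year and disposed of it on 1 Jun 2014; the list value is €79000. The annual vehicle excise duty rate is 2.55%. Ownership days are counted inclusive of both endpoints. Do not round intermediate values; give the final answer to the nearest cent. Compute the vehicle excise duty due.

Days held (1 Jan – 1 Jun 2014): 152 out of 365
Tax = €79000 × 2.55% × 152/365 = €838.9151

€838.92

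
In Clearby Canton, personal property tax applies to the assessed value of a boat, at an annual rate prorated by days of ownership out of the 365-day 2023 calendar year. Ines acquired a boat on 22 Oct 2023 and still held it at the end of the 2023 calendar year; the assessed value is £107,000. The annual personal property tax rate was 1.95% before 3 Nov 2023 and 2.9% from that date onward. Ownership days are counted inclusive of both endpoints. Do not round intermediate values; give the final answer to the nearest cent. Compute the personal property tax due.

£570.18

22 Oct – 2 Nov 2023: 12 days at 1.95% → £107,000 × 1.95% × 12/365 = £68.5973
3 Nov – 31 Dec 2023: 59 days at 2.9% → £107,000 × 2.9% × 59/365 = £501.5808
Total = £570.1781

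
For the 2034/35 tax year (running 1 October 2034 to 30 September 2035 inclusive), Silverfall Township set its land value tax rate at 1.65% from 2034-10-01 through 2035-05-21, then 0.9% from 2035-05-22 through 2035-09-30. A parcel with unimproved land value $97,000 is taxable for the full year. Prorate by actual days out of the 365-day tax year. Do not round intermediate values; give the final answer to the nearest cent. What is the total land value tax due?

$1,337.40

2034-10-01 to 2035-05-21: 233 days at 1.65% → $97,000 × 1.65% × 233/365 = $1,021.6890
2035-05-22 to 2035-09-30: 132 days at 0.9% → $97,000 × 0.9% × 132/365 = $315.7151
Total = $1,337.4041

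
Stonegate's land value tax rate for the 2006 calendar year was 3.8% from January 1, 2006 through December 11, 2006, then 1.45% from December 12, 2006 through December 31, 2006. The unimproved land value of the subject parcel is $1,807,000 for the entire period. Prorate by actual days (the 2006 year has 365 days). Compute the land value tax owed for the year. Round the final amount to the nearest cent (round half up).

$66,339.18

January 1 – December 11, 2006: 345 days at 3.8% → $1,807,000 × 3.8% × 345/365 = $64,903.4795
December 12 – December 31, 2006: 20 days at 1.45% → $1,807,000 × 1.45% × 20/365 = $1,435.6986
Total = $66,339.1781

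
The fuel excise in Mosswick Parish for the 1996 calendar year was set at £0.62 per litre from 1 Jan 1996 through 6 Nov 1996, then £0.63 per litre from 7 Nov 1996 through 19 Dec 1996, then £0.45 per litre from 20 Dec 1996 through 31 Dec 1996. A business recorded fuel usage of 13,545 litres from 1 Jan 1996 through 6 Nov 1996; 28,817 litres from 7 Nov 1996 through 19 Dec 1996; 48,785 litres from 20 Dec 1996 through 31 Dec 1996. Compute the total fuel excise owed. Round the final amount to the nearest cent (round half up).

£48,505.86

1 Jan – 6 Nov 1996: 13,545 litres at £0.62/litre → £8,397.90
7 Nov – 19 Dec 1996: 28,817 litres at £0.63/litre → £18,154.71
20 Dec – 31 Dec 1996: 48,785 litres at £0.45/litre → £21,953.25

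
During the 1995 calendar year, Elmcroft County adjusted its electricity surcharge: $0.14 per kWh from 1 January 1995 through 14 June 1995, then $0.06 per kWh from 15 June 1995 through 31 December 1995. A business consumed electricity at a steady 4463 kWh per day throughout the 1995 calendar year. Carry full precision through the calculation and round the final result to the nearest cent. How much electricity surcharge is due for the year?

$156,651.30

1 January – 14 June 1995: 165 days × 4463 kWh/day = 736,395 kWh at $0.14/kWh → $103,095.30
15 June – 31 December 1995: 200 days × 4463 kWh/day = 892,600 kWh at $0.06/kWh → $53,556.00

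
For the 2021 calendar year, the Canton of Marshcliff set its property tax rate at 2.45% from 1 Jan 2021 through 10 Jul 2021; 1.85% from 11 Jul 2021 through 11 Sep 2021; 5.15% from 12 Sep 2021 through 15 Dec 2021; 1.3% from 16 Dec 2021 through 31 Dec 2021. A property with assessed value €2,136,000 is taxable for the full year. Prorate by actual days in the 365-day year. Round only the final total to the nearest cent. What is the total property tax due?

€64,053.67

1 Jan – 10 Jul 2021: 191 days at 2.45% → €2,136,000 × 2.45% × 191/365 = €27,384.6904
11 Jul – 11 Sep 2021: 63 days at 1.85% → €2,136,000 × 1.85% × 63/365 = €6,820.5699
12 Sep – 15 Dec 2021: 95 days at 5.15% → €2,136,000 × 5.15% × 95/365 = €28,631.1781
16 Dec – 31 Dec 2021: 16 days at 1.3% → €2,136,000 × 1.3% × 16/365 = €1,217.2274
Total = €64,053.6658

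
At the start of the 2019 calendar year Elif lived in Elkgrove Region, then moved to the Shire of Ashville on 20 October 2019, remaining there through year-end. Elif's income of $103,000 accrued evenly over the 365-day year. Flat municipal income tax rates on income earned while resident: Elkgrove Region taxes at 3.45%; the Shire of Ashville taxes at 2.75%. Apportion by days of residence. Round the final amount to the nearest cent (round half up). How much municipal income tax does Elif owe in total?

$3,409.30

Elkgrove Region, 1 January – 19 October 2019: 292 days → $103,000 × 3.45% × 292/365 = $2,842.8000
The Shire of Ashville, 20 October – 31 December 2019: 73 days → $103,000 × 2.75% × 73/365 = $566.5000
Total = $3,409.3000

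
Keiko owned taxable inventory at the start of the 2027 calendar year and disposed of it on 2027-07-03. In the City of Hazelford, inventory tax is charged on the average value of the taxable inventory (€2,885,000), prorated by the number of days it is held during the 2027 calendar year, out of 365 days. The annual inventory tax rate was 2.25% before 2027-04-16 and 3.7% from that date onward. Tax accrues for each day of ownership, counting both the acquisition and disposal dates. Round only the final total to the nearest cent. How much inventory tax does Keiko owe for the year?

€41,777.17

2027-01-01 to 2027-04-15: 105 days at 2.25% → €2,885,000 × 2.25% × 105/365 = €18,673.4589
2027-04-16 to 2027-07-03: 79 days at 3.7% → €2,885,000 × 3.7% × 79/365 = €23,103.7123
Total = €41,777.1712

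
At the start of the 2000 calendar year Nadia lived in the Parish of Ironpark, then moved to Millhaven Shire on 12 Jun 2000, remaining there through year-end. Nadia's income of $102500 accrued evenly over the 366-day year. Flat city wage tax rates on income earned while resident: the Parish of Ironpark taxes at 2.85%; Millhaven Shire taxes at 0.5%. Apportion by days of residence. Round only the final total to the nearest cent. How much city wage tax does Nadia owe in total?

The Parish of Ironpark, 1 Jan – 11 Jun 2000: 163 days → $102500 × 2.85% × 163/366 = $1300.9939
Millhaven Shire, 12 Jun – 31 Dec 2000: 203 days → $102500 × 0.5% × 203/366 = $284.2555
Total = $1585.2493

$1585.25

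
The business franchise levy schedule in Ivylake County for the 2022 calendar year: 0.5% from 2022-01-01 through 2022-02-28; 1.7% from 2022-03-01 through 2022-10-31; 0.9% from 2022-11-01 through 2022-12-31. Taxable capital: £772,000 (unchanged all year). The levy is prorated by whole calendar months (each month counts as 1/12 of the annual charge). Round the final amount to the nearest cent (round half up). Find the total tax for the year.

2022-01-01 to 2022-02-28: 2 months at 0.5% → £772,000 × 0.5% × 2/12 = £643.3333
2022-03-01 to 2022-10-31: 8 months at 1.7% → £772,000 × 1.7% × 8/12 = £8,749.3333
2022-11-01 to 2022-12-31: 2 months at 0.9% → £772,000 × 0.9% × 2/12 = £1,158.0000
Total = £10,550.6667

£10,550.67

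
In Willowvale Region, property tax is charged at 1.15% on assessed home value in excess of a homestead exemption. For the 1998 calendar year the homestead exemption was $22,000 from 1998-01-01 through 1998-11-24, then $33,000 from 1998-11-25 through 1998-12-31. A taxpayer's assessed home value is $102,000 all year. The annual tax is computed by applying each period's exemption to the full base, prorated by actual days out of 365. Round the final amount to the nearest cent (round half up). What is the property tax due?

1998-01-01 to 1998-11-24: 328 days, exemption $22,000 → ($102,000 − $22,000) × 1.15% × 328/365 = $826.7397
1998-11-25 to 1998-12-31: 37 days, exemption $33,000 → ($102,000 − $33,000) × 1.15% × 37/365 = $80.4370
Total = $907.1767

$907.18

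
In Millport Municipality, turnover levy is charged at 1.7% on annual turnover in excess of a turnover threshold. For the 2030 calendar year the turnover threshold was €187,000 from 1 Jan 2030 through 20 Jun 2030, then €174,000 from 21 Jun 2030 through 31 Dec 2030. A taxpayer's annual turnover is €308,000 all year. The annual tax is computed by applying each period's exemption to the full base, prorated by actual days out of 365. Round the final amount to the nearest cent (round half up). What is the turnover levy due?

€2,174.46

1 Jan – 20 Jun 2030: 171 days, exemption €187,000 → (€308,000 − €187,000) × 1.7% × 171/365 = €963.6904
21 Jun – 31 Dec 2030: 194 days, exemption €174,000 → (€308,000 − €174,000) × 1.7% × 194/365 = €1,210.7726
Total = €2,174.4630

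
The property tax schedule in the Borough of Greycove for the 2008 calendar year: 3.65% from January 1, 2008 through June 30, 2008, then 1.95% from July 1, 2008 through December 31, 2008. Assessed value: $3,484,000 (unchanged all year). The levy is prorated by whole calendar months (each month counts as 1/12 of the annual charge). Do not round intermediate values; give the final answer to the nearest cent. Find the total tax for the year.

January 1 – June 30, 2008: 6 months at 3.65% → $3,484,000 × 3.65% × 6/12 = $63,583.0000
July 1 – December 31, 2008: 6 months at 1.95% → $3,484,000 × 1.95% × 6/12 = $33,969.0000
Total = $97,552.0000

$97,552.00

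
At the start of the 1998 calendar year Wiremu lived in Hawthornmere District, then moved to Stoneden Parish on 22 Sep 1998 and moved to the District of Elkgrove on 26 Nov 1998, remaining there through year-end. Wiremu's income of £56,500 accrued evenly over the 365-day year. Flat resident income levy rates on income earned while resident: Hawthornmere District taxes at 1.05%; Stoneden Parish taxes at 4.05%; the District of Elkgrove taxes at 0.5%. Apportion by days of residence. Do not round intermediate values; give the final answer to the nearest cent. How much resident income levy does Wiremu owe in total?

£864.45

Hawthornmere District, 1 Jan – 21 Sep 1998: 264 days → £56,500 × 1.05% × 264/365 = £429.0904
Stoneden Parish, 22 Sep – 25 Nov 1998: 65 days → £56,500 × 4.05% × 65/365 = £407.4966
The District of Elkgrove, 26 Nov – 31 Dec 1998: 36 days → £56,500 × 0.5% × 36/365 = £27.8630
Total = £864.4500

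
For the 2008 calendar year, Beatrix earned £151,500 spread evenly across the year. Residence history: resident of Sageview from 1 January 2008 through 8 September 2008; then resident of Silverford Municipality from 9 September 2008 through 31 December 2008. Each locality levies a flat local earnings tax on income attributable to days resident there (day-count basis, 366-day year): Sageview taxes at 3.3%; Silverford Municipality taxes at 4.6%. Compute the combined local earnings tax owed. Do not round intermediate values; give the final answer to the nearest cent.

£5,612.95

Sageview, 1 January – 8 September 2008: 252 days → £151,500 × 3.3% × 252/366 = £3,442.2787
Silverford Municipality, 9 September – 31 December 2008: 114 days → £151,500 × 4.6% × 114/366 = £2,170.6721
Total = £5,612.9508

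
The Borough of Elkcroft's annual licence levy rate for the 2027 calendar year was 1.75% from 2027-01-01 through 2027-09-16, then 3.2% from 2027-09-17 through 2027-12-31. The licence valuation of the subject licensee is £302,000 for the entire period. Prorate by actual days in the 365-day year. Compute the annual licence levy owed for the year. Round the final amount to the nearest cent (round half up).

£6,556.71

2027-01-01 to 2027-09-16: 259 days at 1.75% → £302,000 × 1.75% × 259/365 = £3,750.1781
2027-09-17 to 2027-12-31: 106 days at 3.2% → £302,000 × 3.2% × 106/365 = £2,806.5315
Total = £6,556.7096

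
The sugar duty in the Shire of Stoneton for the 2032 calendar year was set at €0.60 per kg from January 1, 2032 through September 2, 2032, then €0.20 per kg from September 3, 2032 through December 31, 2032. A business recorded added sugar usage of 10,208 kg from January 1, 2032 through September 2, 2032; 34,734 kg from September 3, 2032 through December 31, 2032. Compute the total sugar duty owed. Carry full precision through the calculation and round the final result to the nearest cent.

January 1 – September 2, 2032: 10,208 kg at €0.60/kg → €6,124.80
September 3 – December 31, 2032: 34,734 kg at €0.20/kg → €6,946.80

€13,071.60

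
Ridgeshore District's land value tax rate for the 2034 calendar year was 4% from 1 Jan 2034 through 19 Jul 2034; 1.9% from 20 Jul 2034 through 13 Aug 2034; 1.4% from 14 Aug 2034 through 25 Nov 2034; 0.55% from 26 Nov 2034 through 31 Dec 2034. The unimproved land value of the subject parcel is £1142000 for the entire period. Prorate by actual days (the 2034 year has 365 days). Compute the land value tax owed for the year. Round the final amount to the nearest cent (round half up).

1 Jan – 19 Jul 2034: 200 days at 4% → £1142000 × 4% × 200/365 = £25030.1370
20 Jul – 13 Aug 2034: 25 days at 1.9% → £1142000 × 1.9% × 25/365 = £1486.1644
14 Aug – 25 Nov 2034: 104 days at 1.4% → £1142000 × 1.4% × 104/365 = £4555.4849
26 Nov – 31 Dec 2034: 36 days at 0.55% → £1142000 × 0.55% × 36/365 = £619.4959
Total = £31691.2822

£31691.28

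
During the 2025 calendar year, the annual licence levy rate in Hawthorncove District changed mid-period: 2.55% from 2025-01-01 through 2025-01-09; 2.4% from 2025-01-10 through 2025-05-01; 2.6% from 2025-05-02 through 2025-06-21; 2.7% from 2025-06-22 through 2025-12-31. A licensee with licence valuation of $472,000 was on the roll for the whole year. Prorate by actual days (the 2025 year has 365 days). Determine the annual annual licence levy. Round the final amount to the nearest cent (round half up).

2025-01-01 to 2025-01-09: 9 days at 2.55% → $472,000 × 2.55% × 9/365 = $296.7781
2025-01-10 to 2025-05-01: 112 days at 2.4% → $472,000 × 2.4% × 112/365 = $3,475.9890
2025-05-02 to 2025-06-21: 51 days at 2.6% → $472,000 × 2.6% × 51/365 = $1,714.7178
2025-06-22 to 2025-12-31: 193 days at 2.7% → $472,000 × 2.7% × 193/365 = $6,738.6082
Total = $12,226.0932

$12,226.09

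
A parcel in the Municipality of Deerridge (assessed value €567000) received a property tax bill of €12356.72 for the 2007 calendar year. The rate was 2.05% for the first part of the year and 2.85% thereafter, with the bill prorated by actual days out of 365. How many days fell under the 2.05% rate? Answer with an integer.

Let d = days at the first rate; then 365 − d days at the second rate.
€567000 × [2.05%·d + 2.85%·(365−d)] / 365 = €12356.72
Solving gives d = 306, so the new rate took effect on 3 Nov 2007.

306 days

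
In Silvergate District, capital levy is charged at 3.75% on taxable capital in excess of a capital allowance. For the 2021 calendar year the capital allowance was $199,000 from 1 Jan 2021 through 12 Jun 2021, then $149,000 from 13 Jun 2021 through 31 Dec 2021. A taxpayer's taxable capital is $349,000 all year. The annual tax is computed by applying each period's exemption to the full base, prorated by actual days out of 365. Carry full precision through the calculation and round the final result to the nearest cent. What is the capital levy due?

1 Jan – 12 Jun 2021: 163 days, exemption $199,000 → ($349,000 − $199,000) × 3.75% × 163/365 = $2,511.9863
13 Jun – 31 Dec 2021: 202 days, exemption $149,000 → ($349,000 − $149,000) × 3.75% × 202/365 = $4,150.6849
Total = $6,662.6712

$6,662.67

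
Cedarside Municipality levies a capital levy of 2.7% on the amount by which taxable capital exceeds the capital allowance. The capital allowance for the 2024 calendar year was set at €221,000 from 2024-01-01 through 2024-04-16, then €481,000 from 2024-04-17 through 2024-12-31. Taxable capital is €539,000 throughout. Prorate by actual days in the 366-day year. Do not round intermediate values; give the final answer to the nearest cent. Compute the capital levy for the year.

€3,618.30

2024-01-01 to 2024-04-16: 107 days, exemption €221,000 → (€539,000 − €221,000) × 2.7% × 107/366 = €2,510.1148
2024-04-17 to 2024-12-31: 259 days, exemption €481,000 → (€539,000 − €481,000) × 2.7% × 259/366 = €1,108.1803
Total = €3,618.2951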